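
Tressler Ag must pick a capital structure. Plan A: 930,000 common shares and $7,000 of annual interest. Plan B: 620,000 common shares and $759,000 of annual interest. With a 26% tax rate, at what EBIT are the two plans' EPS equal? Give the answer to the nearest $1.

$2,263,000

Set EPS_A = EPS_B: (EBIT − $7,000)(1 − 0.26) ÷ 930,000 = (EBIT − $759,000)(1 − 0.26) ÷ 620,000.
The (1 − t) factor cancels: (EBIT − 7,000) × 620,000 = (EBIT − 759,000) × 930,000.
EBIT × (930,000 − 620,000) = 759,000 × 930,000 − 7,000 × 620,000 = 701,530,000,000, so EBIT = 701,530,000,000 ÷ 310,000 = 2,263,000.00.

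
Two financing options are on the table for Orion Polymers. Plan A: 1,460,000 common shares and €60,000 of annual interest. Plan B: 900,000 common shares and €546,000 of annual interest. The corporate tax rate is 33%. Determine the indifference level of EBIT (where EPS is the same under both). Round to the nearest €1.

€1,327,071

At indifference, (EBIT − 60,000)(1 − t)/1,460,000 = (EBIT − 546,000)(1 − t)/900,000.
The (1 − t) factor cancels: (EBIT − 60,000) × 900,000 = (EBIT − 546,000) × 1,460,000.
EBIT × (1,460,000 − 900,000) = 546,000 × 1,460,000 − 60,000 × 900,000 = 743,160,000,000, so EBIT = 743,160,000,000 ÷ 560,000 = 1,327,071.43.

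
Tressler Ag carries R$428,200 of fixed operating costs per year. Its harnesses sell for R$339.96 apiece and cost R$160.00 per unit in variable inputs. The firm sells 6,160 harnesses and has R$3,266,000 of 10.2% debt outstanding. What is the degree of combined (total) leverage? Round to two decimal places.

At 6,160 units, contribution = 6,160 × R$179.96 = R$1,108,553.60.
EBIT = R$1,108,553.60 − R$428,200 = R$680,353.60. Interest = R$333,132.00, so EBIT − I = R$347,221.60.
DCL = contribution ÷ (EBIT − I) = R$1,108,553.60 ÷ R$347,221.60 = 3.1926.

3.19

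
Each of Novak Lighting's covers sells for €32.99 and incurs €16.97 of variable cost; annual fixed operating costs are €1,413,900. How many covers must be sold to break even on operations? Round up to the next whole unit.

88,259 covers

Unit CM = price − variable cost = €32.99 − €16.97 = €16.02.
Break-even volume = fixed costs ÷ CM per unit = €1,413,900 ÷ €16.02 = 88,258.43, so 88,259 covers.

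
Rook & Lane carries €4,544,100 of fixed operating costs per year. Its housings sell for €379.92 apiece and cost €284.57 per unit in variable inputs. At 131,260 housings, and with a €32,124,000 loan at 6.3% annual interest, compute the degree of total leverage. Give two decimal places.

Contribution at this volume is 131,260 × €95.35 = €12,515,641.00.
Subtracting fixed costs: EBIT = €12,515,641.00 − €4,544,100 = €7,971,541.00. Interest = €2,023,812.00.
DOL = €12,515,641.00 ÷ €7,971,541.00 = 1.5700; DFL = €7,971,541.00 ÷ €5,947,729.00 = 1.3403.
DCL = DOL × DFL = 1.5700 × 1.3403 = 2.1043.

2.10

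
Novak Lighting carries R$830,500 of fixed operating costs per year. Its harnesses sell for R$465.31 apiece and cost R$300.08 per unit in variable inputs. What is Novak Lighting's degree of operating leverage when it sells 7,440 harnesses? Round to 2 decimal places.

Contribution at this volume is 7,440 × R$165.23 = R$1,229,311.20.
EBIT = R$1,229,311.20 − R$830,500 = R$398,811.20.
Degree of operating leverage = R$1,229,311.20 / R$398,811.20 = 3.0824.

3.08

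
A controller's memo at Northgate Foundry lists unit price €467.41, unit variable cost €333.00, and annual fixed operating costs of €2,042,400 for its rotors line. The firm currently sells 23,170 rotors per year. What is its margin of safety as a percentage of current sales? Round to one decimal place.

34.4%

Unit CM = price − variable cost = €467.41 − €333.00 = €134.41. Break-even units = €2,042,400 ÷ €134.41 = 15,195.30; break-even revenue = 15,195.30 × €467.41 = €7,102,434.22.
Current sales = 23,170 × €467.41 = €10,829,889.70.
Margin of safety = (€10,829,889.70 − €7,102,434.22) ÷ €10,829,889.70 = 34.4%.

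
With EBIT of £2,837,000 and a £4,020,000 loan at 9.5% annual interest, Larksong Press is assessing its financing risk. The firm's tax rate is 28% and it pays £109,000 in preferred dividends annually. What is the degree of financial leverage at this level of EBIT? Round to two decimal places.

1.23

Annual interest charges come to £381,900.00.
Pre-tax preferred-dividend burden = £109,000 ÷ (1 − 0.28) = £151,388.89.
DFL = EBIT ÷ [EBIT − I − D_p/(1−t)] = £2,837,000 ÷ [£2,837,000 − £381,900.00 − £151,388.89] = £2,837,000 ÷ £2,303,711.11 = 1.2315.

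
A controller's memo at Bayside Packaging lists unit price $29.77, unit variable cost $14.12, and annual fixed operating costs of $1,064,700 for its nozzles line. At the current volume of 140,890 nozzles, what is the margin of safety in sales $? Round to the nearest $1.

$2,168,984

Contribution margin per unit = $29.77 − $14.12 = $15.65. Break-even units = $1,064,700 ÷ $15.65 = 68,031.95; break-even revenue = 68,031.95 × $29.77 = $2,025,311.12.
Actual sales revenue = 140,890 × $29.77 = $4,194,295.30.
Margin of safety = $4,194,295.30 − $2,025,311.12 = $2,168,984.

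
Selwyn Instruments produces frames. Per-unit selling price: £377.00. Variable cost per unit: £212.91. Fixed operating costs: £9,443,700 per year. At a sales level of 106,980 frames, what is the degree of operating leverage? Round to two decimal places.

Contribution at this volume is 106,980 × £164.09 = £17,554,348.20.
Operating income = contribution − fixed costs = £17,554,348.20 − £9,443,700 = £8,110,648.20.
DOL = contribution ÷ EBIT = £17,554,348.20 ÷ £8,110,648.20 = 2.1644.

2.16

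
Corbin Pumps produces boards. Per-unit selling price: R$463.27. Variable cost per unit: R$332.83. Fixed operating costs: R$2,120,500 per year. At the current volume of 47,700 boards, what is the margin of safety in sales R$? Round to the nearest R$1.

Contribution margin per unit = R$463.27 − R$332.83 = R$130.44. Break-even units = R$2,120,500 ÷ R$130.44 = 16,256.52; break-even revenue = 16,256.52 × R$463.27 = R$7,531,156.36.
Actual sales revenue = 47,700 × R$463.27 = R$22,097,979.00.
Margin of safety = R$22,097,979.00 − R$7,531,156.36 = R$14,566,823.

R$14,566,823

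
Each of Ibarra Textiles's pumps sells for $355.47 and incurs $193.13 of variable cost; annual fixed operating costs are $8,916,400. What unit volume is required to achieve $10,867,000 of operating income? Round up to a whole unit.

Each unit contributes $355.47 − $193.13 = $162.34.
Need Q such that Q × $162.34 − $8,916,400 = $10,867,000, i.e. Q = $19,783,400 / $162.34 = 121,863.99 → 121,864.

121,864 pumps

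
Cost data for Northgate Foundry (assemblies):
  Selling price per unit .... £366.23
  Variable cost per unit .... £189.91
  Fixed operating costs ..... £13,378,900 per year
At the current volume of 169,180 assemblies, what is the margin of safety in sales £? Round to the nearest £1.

£34,169,802

Unit CM = price − variable cost = £366.23 − £189.91 = £176.32. Break-even units = £13,378,900 ÷ £176.32 = 75,878.52; break-even revenue = 75,878.52 × £366.23 = £27,788,989.04.
Actual sales revenue = 169,180 × £366.23 = £61,958,791.40.
Margin of safety = £61,958,791.40 − £27,788,989.04 = £34,169,802.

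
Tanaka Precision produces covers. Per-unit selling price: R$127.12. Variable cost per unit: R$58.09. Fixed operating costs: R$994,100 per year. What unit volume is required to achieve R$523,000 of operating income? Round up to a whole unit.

21,978 covers

Unit CM = price − variable cost = R$127.12 − R$58.09 = R$69.03.
Need Q such that Q × R$69.03 − R$994,100 = R$523,000, i.e. Q = R$1,517,100 / R$69.03 = 21,977.40 → 21,978.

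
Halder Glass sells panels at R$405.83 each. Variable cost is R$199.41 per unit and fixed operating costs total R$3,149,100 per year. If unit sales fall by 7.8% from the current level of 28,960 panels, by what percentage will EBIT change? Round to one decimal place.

At 28,960 units, contribution = 28,960 × R$206.42 = R$5,977,923.20.
EBIT = R$5,977,923.20 − R$3,149,100 = R$2,828,823.20.
Degree of operating leverage = R$5,977,923.20 / R$2,828,823.20 = 2.1132.
So EBIT moves 2.1132 × (-7.8%) = -16.5%.

-16.5%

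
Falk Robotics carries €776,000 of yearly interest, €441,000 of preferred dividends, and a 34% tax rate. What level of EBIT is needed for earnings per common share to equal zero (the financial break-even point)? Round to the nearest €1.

€1,444,182

Preferred dividends are paid after tax, so their pre-tax equivalent is €441,000 ÷ (1 − 0.34) = €668,181.82.
EPS = 0 when EBIT covers interest plus the pre-tax preferred burden: €776,000 + €668,181.82 = €1,444,181.82.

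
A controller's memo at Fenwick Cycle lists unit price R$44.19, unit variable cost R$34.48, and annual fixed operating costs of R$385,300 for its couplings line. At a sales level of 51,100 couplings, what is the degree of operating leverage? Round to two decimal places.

At 51,100 units, contribution = 51,100 × R$9.71 = R$496,181.00.
Subtracting fixed costs: EBIT = R$496,181.00 − R$385,300 = R$110,881.00.
Degree of operating leverage = R$496,181.00 / R$110,881.00 = 4.4749.

4.47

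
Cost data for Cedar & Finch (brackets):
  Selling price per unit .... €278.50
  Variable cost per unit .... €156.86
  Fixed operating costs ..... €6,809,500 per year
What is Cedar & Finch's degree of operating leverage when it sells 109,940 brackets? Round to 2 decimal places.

2.04

Contribution at this volume is 109,940 × €121.64 = €13,373,101.60.
EBIT = €13,373,101.60 − €6,809,500 = €6,563,601.60.
DOL = contribution ÷ EBIT = €13,373,101.60 ÷ €6,563,601.60 = 2.0375.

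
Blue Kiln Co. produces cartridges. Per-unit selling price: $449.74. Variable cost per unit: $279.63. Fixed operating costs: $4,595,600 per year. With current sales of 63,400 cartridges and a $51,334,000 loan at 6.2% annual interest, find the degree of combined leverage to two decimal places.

3.59

At 63,400 units, contribution = 63,400 × $170.11 = $10,784,974.00.
Subtracting fixed costs: EBIT = $10,784,974.00 − $4,595,600 = $6,189,374.00. Interest = $3,182,708.00.
DOL = $10,784,974.00 ÷ $6,189,374.00 = 1.7425; DFL = $6,189,374.00 ÷ $3,006,666.00 = 2.0586.
DCL = DOL × DFL = 1.7425 × 2.0586 = 3.5871.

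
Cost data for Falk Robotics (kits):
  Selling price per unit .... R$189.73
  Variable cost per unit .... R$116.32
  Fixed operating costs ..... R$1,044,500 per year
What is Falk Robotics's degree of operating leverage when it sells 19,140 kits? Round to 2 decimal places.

3.90

Contribution at this volume is 19,140 × R$73.41 = R$1,405,067.40.
EBIT = R$1,405,067.40 − R$1,044,500 = R$360,567.40.
So DOL = total CM / EBIT = R$1,405,067.40 / R$360,567.40 = 3.8968.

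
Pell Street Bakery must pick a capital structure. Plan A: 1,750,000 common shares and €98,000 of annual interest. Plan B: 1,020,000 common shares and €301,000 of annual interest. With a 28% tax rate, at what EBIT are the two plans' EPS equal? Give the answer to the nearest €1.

€584,644

Set EPS_A = EPS_B: (EBIT − €98,000)(1 − 0.28) ÷ 1,750,000 = (EBIT − €301,000)(1 − 0.28) ÷ 1,020,000.
The (1 − t) factor cancels: (EBIT − 98,000) × 1,020,000 = (EBIT − 301,000) × 1,750,000.
EBIT × (1,750,000 − 1,020,000) = 301,000 × 1,750,000 − 98,000 × 1,020,000 = 426,790,000,000, so EBIT = 426,790,000,000 ÷ 730,000 = 584,643.84.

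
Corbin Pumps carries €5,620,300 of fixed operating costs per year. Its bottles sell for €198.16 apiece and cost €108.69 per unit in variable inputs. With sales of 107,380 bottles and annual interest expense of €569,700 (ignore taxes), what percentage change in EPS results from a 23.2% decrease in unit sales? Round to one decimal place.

-65.2%

At 107,380 units, contribution = 107,380 × €89.47 = €9,607,288.60.
Operating income = contribution − fixed costs = €9,607,288.60 − €5,620,300 = €3,986,988.60.
After interest of €569,700.00, pre-tax earnings = €3,417,288.60.
DCL = total CM / (EBIT − I) = €9,607,288.60 / €3,417,288.60 = 2.8114.
EPS therefore changes by 2.8114 × (-23.2%) = -65.2%.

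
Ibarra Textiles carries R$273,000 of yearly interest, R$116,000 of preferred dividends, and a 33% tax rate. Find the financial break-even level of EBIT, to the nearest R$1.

R$446,134

Grossing the preferred dividend up to pre-tax terms: R$116,000 / (1 − 0.33) = R$173,134.33.
Financial break-even EBIT = interest + D_p ÷ (1 − t) = R$273,000 + R$173,134.33 = R$446,134.33.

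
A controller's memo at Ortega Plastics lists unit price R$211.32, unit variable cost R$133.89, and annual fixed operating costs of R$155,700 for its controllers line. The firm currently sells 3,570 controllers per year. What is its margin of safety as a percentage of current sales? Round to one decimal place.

43.7%

Unit CM = price − variable cost = R$211.32 − R$133.89 = R$77.43. Break-even units = R$155,700 ÷ R$77.43 = 2,010.85; break-even revenue = 2,010.85 × R$211.32 = R$424,932.51.
Actual sales revenue = 3,570 × R$211.32 = R$754,412.40.
Margin of safety = (R$754,412.40 − R$424,932.51) ÷ R$754,412.40 = 43.7%.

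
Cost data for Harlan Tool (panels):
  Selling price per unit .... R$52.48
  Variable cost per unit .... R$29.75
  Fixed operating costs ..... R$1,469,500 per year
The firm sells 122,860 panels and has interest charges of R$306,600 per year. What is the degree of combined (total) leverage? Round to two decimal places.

Total contribution margin = 122,860 × R$22.73 = R$2,792,607.80.
EBIT = R$2,792,607.80 − R$1,469,500 = R$1,323,107.80. Interest = R$306,600.00, so EBIT − I = R$1,016,507.80.
DCL = contribution ÷ (EBIT − I) = R$2,792,607.80 ÷ R$1,016,507.80 = 2.7473.

2.75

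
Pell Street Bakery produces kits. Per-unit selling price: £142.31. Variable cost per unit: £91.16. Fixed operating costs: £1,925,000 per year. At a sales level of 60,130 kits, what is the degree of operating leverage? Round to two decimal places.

Total contribution margin = 60,130 × £51.15 = £3,075,649.50.
Subtracting fixed costs: EBIT = £3,075,649.50 − £1,925,000 = £1,150,649.50.
So DOL = total CM / EBIT = £3,075,649.50 / £1,150,649.50 = 2.6730.

2.67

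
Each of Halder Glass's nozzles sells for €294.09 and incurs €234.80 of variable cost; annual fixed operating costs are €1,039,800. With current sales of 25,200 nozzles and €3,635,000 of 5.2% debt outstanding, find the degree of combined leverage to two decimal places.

Total contribution margin = 25,200 × €59.29 = €1,494,108.00.
EBIT = €1,494,108.00 − €1,039,800 = €454,308.00. Interest = €189,020.00, so EBIT − I = €265,288.00.
Degree of total leverage = total CM / (EBIT − interest) = €1,494,108.00 / €265,288.00 = 5.6320.

5.63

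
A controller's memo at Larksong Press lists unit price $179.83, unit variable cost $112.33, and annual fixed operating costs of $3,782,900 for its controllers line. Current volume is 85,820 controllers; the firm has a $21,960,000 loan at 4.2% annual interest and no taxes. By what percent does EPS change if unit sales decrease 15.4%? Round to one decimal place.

Contribution at this volume is 85,820 × $67.50 = $5,792,850.00.
Subtracting fixed costs: EBIT = $5,792,850.00 − $3,782,900 = $2,009,950.00.
Interest = $922,320.00, so EBIT − I = $1,087,630.00.
DCL = total CM / (EBIT − I) = $5,792,850.00 / $1,087,630.00 = 5.3261.
%ΔEPS = DCL × %ΔSales = 5.3261 × -15.4% = -82.0%.

-82.0%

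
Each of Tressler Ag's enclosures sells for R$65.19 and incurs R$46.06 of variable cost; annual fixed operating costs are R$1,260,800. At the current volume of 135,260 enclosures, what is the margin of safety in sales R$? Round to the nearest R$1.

R$4,521,125

Contribution margin per unit = R$65.19 − R$46.06 = R$19.13. Break-even units = R$1,260,800 ÷ R$19.13 = 65,906.95; break-even revenue = 65,906.95 × R$65.19 = R$4,296,474.23.
Current sales = 135,260 × R$65.19 = R$8,817,599.40.
Margin of safety = R$8,817,599.40 − R$4,296,474.23 = R$4,521,125.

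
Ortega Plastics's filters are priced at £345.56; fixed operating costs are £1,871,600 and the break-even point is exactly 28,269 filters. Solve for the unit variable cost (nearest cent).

Contribution per unit must be FC / Q = £1,871,600 / 28,269 = £66.2068.
Variable cost per unit = £345.56 − £66.2068 = £279.35.

£279.35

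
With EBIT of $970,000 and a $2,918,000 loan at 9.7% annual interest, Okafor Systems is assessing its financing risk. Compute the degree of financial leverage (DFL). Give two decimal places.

Interest = $283,046.00.
DFL = EBIT ÷ (EBIT − I) = $970,000 ÷ ($970,000 − $283,046.00) = $970,000 ÷ $686,954.00 = 1.4120.

1.41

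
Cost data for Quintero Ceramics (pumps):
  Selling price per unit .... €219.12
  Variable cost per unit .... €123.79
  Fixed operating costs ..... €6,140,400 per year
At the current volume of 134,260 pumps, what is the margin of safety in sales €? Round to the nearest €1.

Unit CM = price − variable cost = €219.12 − €123.79 = €95.33. Break-even units = €6,140,400 ÷ €95.33 = 64,412.04; break-even revenue = 64,412.04 × €219.12 = €14,113,966.73.
Current sales = 134,260 × €219.12 = €29,419,051.20.
Margin of safety = €29,419,051.20 − €14,113,966.73 = €15,305,084.

€15,305,084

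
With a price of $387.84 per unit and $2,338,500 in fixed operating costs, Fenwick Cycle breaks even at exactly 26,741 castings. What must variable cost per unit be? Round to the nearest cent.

$300.39

Contribution per unit must be FC / Q = $2,338,500 / 26,741 = $87.4500.
Hence VC = price − CM = $387.84 − $87.4500 = $300.39.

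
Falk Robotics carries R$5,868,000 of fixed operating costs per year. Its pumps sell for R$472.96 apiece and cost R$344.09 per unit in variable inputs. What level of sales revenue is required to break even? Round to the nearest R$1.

R$21,535,883

Contribution margin per unit = R$472.96 − R$344.09 = R$128.87, a CM ratio of R$128.87 ÷ R$472.96 = 0.2725.
Break-even sales = FC ÷ CM ratio = R$5,868,000 × R$472.96 / R$128.87 = R$21,535,883.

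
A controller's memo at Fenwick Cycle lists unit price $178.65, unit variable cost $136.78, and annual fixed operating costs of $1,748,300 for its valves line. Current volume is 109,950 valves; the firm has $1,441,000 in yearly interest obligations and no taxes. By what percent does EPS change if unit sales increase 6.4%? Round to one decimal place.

+20.8%

At 109,950 units, contribution = 109,950 × $41.87 = $4,603,606.50.
EBIT = $4,603,606.50 − $1,748,300 = $2,855,306.50.
After interest of $1,441,000.00, pre-tax earnings = $1,414,306.50.
DCL = total CM / (EBIT − I) = $4,603,606.50 / $1,414,306.50 = 3.2550.
EPS therefore changes by 3.2550 × (+6.4%) = +20.8%.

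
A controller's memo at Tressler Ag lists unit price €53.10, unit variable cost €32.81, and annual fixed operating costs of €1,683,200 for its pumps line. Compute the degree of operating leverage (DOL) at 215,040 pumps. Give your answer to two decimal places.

1.63

Total contribution margin = 215,040 × €20.29 = €4,363,161.60.
Subtracting fixed costs: EBIT = €4,363,161.60 − €1,683,200 = €2,679,961.60.
DOL = contribution ÷ EBIT = €4,363,161.60 ÷ €2,679,961.60 = 1.6281.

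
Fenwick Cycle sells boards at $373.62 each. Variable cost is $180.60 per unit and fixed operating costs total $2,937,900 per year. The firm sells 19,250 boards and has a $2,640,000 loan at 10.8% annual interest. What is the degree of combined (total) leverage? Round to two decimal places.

7.54

Contribution at this volume is 19,250 × $193.02 = $3,715,635.00.
Operating income = contribution − fixed costs = $3,715,635.00 − $2,937,900 = $777,735.00. Interest = $285,120.00.
DOL = $3,715,635.00 ÷ $777,735.00 = 4.7775; DFL = $777,735.00 ÷ $492,615.00 = 1.5788.
Combined leverage = 4.7775 × 1.5788 = 7.5427.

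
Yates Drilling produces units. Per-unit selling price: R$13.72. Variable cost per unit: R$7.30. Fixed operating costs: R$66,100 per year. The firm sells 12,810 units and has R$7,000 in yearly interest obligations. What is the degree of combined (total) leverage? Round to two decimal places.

Contribution at this volume is 12,810 × R$6.42 = R$82,240.20.
Operating income = contribution − fixed costs = R$82,240.20 − R$66,100 = R$16,140.20. Interest = R$7,000.00, so EBIT − I = R$9,140.20.
Degree of total leverage = total CM / (EBIT − interest) = R$82,240.20 / R$9,140.20 = 8.9976.

9.00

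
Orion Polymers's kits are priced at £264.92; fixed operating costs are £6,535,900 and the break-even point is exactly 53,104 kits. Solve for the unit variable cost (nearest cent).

Contribution per unit must be FC / Q = £6,535,900 / 53,104 = £123.0774.
Variable cost per unit = £264.92 − £123.0774 = £141.84.

£141.84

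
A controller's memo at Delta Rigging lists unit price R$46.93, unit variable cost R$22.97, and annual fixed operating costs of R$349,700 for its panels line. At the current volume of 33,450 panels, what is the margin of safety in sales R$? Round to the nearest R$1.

R$884,858

Unit CM = price − variable cost = R$46.93 − R$22.97 = R$23.96. Break-even units = R$349,700 ÷ R$23.96 = 14,595.16; break-even revenue = 14,595.16 × R$46.93 = R$684,950.79.
Current sales = 33,450 × R$46.93 = R$1,569,808.50.
Margin of safety = R$1,569,808.50 − R$684,950.79 = R$884,858.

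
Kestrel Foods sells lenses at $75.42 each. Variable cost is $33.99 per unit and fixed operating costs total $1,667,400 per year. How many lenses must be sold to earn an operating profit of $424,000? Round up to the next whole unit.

50,481 lenses

Contribution margin per unit = $75.42 − $33.99 = $41.43.
Units = (FC + target) / CM = ($1,667,400 + $424,000) / $41.43 = 50,480.33, so 50,481 lenses.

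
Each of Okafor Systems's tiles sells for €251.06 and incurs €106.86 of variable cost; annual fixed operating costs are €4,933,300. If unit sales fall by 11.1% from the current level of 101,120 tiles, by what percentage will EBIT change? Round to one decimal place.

-16.8%

Contribution at this volume is 101,120 × €144.20 = €14,581,504.00.
Operating income = contribution − fixed costs = €14,581,504.00 − €4,933,300 = €9,648,204.00.
DOL = contribution ÷ EBIT = €14,581,504.00 ÷ €9,648,204.00 = 1.5113.
So EBIT moves 1.5113 × (-11.1%) = -16.8%.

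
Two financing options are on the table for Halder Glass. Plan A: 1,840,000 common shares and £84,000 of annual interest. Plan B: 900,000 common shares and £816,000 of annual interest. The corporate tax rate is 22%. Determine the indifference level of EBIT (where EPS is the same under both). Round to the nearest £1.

Set EPS_A = EPS_B: (EBIT − £84,000)(1 − 0.22) ÷ 1,840,000 = (EBIT − £816,000)(1 − 0.22) ÷ 900,000.
Cancelling (1 − t) and cross-multiplying: 900,000·(EBIT − 84,000) = 1,840,000·(EBIT − 816,000).
Solving, EBIT = (816,000·1,840,000 − 84,000·900,000) / (1,840,000 − 900,000) = 1,425,840,000,000 / 940,000 = 1,516,851.06.

£1,516,851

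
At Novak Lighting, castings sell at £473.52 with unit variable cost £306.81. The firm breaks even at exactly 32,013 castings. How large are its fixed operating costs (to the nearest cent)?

£5,336,887.23

Each unit contributes £473.52 − £306.81 = £166.71.
Fixed costs = break-even units × CM = 32,013 × £166.71 = £5,336,887.23.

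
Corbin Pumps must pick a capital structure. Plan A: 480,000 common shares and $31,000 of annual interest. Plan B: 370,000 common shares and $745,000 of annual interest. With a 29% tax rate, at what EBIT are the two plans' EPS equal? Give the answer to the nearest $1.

$3,146,636

Set EPS_A = EPS_B: (EBIT − $31,000)(1 − 0.29) ÷ 480,000 = (EBIT − $745,000)(1 − 0.29) ÷ 370,000.
Cancelling (1 − t) and cross-multiplying: 370,000·(EBIT − 31,000) = 480,000·(EBIT − 745,000).
EBIT × (480,000 − 370,000) = 745,000 × 480,000 − 31,000 × 370,000 = 346,130,000,000, so EBIT = 346,130,000,000 ÷ 110,000 = 3,146,636.36.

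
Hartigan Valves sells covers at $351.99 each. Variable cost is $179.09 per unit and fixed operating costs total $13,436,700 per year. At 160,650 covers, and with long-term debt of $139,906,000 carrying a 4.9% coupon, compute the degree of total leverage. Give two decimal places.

Contribution at this volume is 160,650 × $172.90 = $27,776,385.00.
Operating income = contribution − fixed costs = $27,776,385.00 − $13,436,700 = $14,339,685.00. Interest = $6,855,394.00, so EBIT − I = $7,484,291.00.
DCL = contribution ÷ (EBIT − I) = $27,776,385.00 ÷ $7,484,291.00 = 3.7113.

3.71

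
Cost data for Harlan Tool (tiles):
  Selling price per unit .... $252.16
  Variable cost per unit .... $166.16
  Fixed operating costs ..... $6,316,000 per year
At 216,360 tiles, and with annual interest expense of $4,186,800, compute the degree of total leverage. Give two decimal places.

2.30

Contribution at this volume is 216,360 × $86.00 = $18,606,960.00.
Operating income = contribution − fixed costs = $18,606,960.00 − $6,316,000 = $12,290,960.00. Interest = $4,186,800.00.
DOL = $18,606,960.00 ÷ $12,290,960.00 = 1.5139; DFL = $12,290,960.00 ÷ $8,104,160.00 = 1.5166.
Combined leverage = 1.5139 × 1.5166 = 2.2960.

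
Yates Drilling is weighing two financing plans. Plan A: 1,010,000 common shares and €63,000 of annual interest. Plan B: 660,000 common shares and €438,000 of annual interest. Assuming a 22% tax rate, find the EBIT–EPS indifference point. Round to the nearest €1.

Set EPS_A = EPS_B: (EBIT − €63,000)(1 − 0.22) ÷ 1,010,000 = (EBIT − €438,000)(1 − 0.22) ÷ 660,000.
The (1 − t) factor cancels: (EBIT − 63,000) × 660,000 = (EBIT − 438,000) × 1,010,000.
EBIT × (1,010,000 − 660,000) = 438,000 × 1,010,000 − 63,000 × 660,000 = 400,800,000,000, so EBIT = 400,800,000,000 ÷ 350,000 = 1,145,142.86.

€1,145,143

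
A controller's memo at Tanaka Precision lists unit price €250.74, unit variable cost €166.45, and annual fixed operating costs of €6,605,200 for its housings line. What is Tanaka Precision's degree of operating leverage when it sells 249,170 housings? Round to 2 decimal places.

Contribution at this volume is 249,170 × €84.29 = €21,002,539.30.
Subtracting fixed costs: EBIT = €21,002,539.30 − €6,605,200 = €14,397,339.30.
DOL = contribution ÷ EBIT = €21,002,539.30 ÷ €14,397,339.30 = 1.4588.

1.46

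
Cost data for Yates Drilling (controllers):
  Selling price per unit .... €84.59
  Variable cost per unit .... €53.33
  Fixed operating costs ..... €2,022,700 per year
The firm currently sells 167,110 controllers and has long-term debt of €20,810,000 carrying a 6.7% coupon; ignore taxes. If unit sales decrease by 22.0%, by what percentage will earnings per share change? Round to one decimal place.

-63.6%

Total contribution margin = 167,110 × €31.26 = €5,223,858.60.
EBIT = €5,223,858.60 − €2,022,700 = €3,201,158.60.
After interest of €1,394,270.00, pre-tax earnings = €1,806,888.60.
DCL = total CM / (EBIT − I) = €5,223,858.60 / €1,806,888.60 = 2.8911.
EPS therefore changes by 2.8911 × (-22.0%) = -63.6%.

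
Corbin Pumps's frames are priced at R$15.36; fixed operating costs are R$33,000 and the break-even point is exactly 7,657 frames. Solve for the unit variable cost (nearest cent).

At break-even, FC = Q × (P − VC), so P − VC = R$33,000 ÷ 7,657 = R$4.3098.
Hence VC = price − CM = R$15.36 − R$4.3098 = R$11.05.

R$11.05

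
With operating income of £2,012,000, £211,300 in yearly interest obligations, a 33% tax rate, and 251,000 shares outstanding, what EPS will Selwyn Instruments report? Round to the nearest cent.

Pre-tax income = £2,012,000 − £211,300.00 = £1,800,700.00.
Net income = £1,800,700.00 × (1 − 0.33) = £1,206,469.00.
EPS = £1,206,469.00 ÷ 251,000 = £4.81.

£4.81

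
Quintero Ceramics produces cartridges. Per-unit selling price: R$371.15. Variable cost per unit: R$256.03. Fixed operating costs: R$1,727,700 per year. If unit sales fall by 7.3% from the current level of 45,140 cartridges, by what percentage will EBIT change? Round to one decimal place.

At 45,140 units, contribution = 45,140 × R$115.12 = R$5,196,516.80.
Operating income = contribution − fixed costs = R$5,196,516.80 − R$1,727,700 = R$3,468,816.80.
DOL = contribution ÷ EBIT = R$5,196,516.80 ÷ R$3,468,816.80 = 1.4981.
Operating income changes by 1.4981 × -7.3% = -10.9%.

-10.9%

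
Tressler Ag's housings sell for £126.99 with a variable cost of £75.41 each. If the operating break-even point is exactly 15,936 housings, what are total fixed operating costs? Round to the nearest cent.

Unit CM = price − variable cost = £126.99 − £75.41 = £51.58.
Since BE = FC / CM, FC = 15,936 × £51.58 = £821,978.88.

£821,978.88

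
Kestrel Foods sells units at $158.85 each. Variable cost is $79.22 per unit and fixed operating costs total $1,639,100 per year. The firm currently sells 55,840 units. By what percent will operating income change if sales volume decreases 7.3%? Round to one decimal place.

-11.6%

Contribution at this volume is 55,840 × $79.63 = $4,446,539.20.
Operating income = contribution − fixed costs = $4,446,539.20 − $1,639,100 = $2,807,439.20.
Degree of operating leverage = $4,446,539.20 / $2,807,439.20 = 1.5838.
%ΔEBIT = DOL × %ΔSales = 1.5838 × -7.3% = -11.6%.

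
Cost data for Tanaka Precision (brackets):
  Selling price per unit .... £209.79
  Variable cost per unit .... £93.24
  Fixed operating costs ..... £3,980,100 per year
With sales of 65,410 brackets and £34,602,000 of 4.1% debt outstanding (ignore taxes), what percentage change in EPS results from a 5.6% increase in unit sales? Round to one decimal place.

At 65,410 units, contribution = 65,410 × £116.55 = £7,623,535.50.
EBIT = £7,623,535.50 − £3,980,100 = £3,643,435.50.
Interest = £1,418,682.00, so EBIT − I = £2,224,753.50.
Degree of combined leverage = contribution ÷ (EBIT − I) = £7,623,535.50 ÷ £2,224,753.50 = 3.4267.
EPS therefore changes by 3.4267 × (+5.6%) = +19.2%.

+19.2%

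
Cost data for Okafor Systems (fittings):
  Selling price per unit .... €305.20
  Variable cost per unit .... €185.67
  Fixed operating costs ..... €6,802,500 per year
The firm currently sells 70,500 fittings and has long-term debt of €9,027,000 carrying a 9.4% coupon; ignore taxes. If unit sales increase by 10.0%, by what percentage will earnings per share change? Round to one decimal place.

+108.6%

At 70,500 units, contribution = 70,500 × €119.53 = €8,426,865.00.
EBIT = €8,426,865.00 − €6,802,500 = €1,624,365.00.
After interest of €848,538.00, pre-tax earnings = €775,827.00.
Degree of combined leverage = contribution ÷ (EBIT − I) = €8,426,865.00 ÷ €775,827.00 = 10.8618.
%ΔEPS = DCL × %ΔSales = 10.8618 × +10.0% = +108.6%.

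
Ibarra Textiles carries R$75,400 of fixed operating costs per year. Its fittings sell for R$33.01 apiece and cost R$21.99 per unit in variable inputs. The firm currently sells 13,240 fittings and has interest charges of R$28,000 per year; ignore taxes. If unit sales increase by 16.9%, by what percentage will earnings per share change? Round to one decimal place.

Contribution at this volume is 13,240 × R$11.02 = R$145,904.80.
Subtracting fixed costs: EBIT = R$145,904.80 − R$75,400 = R$70,504.80.
Interest = R$28,000.00, so EBIT − I = R$42,504.80.
Degree of combined leverage = contribution ÷ (EBIT − I) = R$145,904.80 ÷ R$42,504.80 = 3.4327.
%ΔEPS = DCL × %ΔSales = 3.4327 × +16.9% = +58.0%.

+58.0%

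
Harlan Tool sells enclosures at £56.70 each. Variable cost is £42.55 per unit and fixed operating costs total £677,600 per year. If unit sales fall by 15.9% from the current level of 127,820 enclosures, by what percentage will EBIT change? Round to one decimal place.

-25.4%

At 127,820 units, contribution = 127,820 × £14.15 = £1,808,653.00.
EBIT = £1,808,653.00 − £677,600 = £1,131,053.00.
Degree of operating leverage = £1,808,653.00 / £1,131,053.00 = 1.5991.
So EBIT moves 1.5991 × (-15.9%) = -25.4%.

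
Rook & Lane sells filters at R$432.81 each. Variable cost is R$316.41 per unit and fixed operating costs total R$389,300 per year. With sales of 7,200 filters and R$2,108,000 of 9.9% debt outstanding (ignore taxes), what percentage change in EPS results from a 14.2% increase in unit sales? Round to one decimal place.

+49.6%

At 7,200 units, contribution = 7,200 × R$116.40 = R$838,080.00.
EBIT = R$838,080.00 − R$389,300 = R$448,780.00.
After interest of R$208,692.00, pre-tax earnings = R$240,088.00.
DCL = total CM / (EBIT − I) = R$838,080.00 / R$240,088.00 = 3.4907.
%ΔEPS = DCL × %ΔSales = 3.4907 × +14.2% = +49.6%.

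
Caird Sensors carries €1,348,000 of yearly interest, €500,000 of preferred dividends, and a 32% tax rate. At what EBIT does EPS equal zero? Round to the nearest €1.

Grossing the preferred dividend up to pre-tax terms: €500,000 / (1 − 0.32) = €735,294.12.
Financial break-even EBIT = interest + D_p ÷ (1 − t) = €1,348,000 + €735,294.12 = €2,083,294.12.

€2,083,294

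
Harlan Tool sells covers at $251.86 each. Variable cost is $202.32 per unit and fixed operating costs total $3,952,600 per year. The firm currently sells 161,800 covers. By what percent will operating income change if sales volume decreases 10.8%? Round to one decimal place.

-21.3%

Contribution at this volume is 161,800 × $49.54 = $8,015,572.00.
Subtracting fixed costs: EBIT = $8,015,572.00 − $3,952,600 = $4,062,972.00.
So DOL = total CM / EBIT = $8,015,572.00 / $4,062,972.00 = 1.9728.
So EBIT moves 1.9728 × (-10.8%) = -21.3%.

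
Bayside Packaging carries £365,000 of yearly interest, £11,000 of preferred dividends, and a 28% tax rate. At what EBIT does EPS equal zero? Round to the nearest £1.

Preferred dividends are paid after tax, so their pre-tax equivalent is £11,000 ÷ (1 − 0.28) = £15,277.78.
EPS = 0 when EBIT covers interest plus the pre-tax preferred burden: £365,000 + £15,277.78 = £380,277.78.

£380,278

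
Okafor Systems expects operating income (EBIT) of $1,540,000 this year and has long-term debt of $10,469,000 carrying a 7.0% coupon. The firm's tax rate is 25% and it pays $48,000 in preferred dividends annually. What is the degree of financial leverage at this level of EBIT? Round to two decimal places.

Annual interest charges come to $732,830.00.
Pre-tax preferred-dividend burden = $48,000 ÷ (1 − 0.25) = $64,000.00.
DFL = EBIT ÷ [EBIT − I − D_p/(1−t)] = $1,540,000 ÷ [$1,540,000 − $732,830.00 − $64,000.00] = $1,540,000 ÷ $743,170.00 = 2.0722.

2.07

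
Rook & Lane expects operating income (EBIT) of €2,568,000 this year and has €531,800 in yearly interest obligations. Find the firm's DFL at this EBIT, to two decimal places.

1.26

Interest = €531,800.00.
DFL = EBIT ÷ (EBIT − I) = €2,568,000 ÷ (€2,568,000 − €531,800.00) = €2,568,000 ÷ €2,036,200.00 = 1.2612.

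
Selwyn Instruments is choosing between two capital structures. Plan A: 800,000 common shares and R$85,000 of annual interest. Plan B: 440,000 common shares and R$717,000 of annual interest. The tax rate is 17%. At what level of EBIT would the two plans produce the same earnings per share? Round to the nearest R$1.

R$1,489,444

At indifference, (EBIT − 85,000)(1 − t)/800,000 = (EBIT − 717,000)(1 − t)/440,000.
The (1 − t) factor cancels: (EBIT − 85,000) × 440,000 = (EBIT − 717,000) × 800,000.
Solving, EBIT = (717,000·800,000 − 85,000·440,000) / (800,000 − 440,000) = 536,200,000,000 / 360,000 = 1,489,444.44.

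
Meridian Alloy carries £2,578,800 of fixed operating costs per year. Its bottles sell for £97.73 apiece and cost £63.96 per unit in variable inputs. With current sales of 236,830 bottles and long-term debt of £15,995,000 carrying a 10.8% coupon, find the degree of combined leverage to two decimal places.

At 236,830 units, contribution = 236,830 × £33.77 = £7,997,749.10.
EBIT = £7,997,749.10 − £2,578,800 = £5,418,949.10. Interest = £1,727,460.00, so EBIT − I = £3,691,489.10.
Degree of total leverage = total CM / (EBIT − interest) = £7,997,749.10 / £3,691,489.10 = 2.1665.

2.17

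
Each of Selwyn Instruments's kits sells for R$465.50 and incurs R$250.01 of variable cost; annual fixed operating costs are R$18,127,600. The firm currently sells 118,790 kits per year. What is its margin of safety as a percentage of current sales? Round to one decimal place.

29.2%

Contribution margin per unit = R$465.50 − R$250.01 = R$215.49. Break-even units = R$18,127,600 ÷ R$215.49 = 84,122.70; break-even revenue = 84,122.70 × R$465.50 = R$39,159,115.50.
Current sales = 118,790 × R$465.50 = R$55,296,745.00.
Margin of safety = (R$55,296,745.00 − R$39,159,115.50) ÷ R$55,296,745.00 = 29.2%.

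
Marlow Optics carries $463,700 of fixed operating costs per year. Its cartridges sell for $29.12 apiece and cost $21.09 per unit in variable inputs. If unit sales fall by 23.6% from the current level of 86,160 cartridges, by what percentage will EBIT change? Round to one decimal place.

-71.6%

At 86,160 units, contribution = 86,160 × $8.03 = $691,864.80.
Subtracting fixed costs: EBIT = $691,864.80 − $463,700 = $228,164.80.
DOL = contribution ÷ EBIT = $691,864.80 ÷ $228,164.80 = 3.0323.
So EBIT moves 3.0323 × (-23.6%) = -71.6%.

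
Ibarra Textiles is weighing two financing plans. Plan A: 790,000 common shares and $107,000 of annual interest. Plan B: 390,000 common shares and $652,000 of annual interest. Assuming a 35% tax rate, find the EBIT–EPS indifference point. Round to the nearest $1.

Set EPS_A = EPS_B: (EBIT − $107,000)(1 − 0.35) ÷ 790,000 = (EBIT − $652,000)(1 − 0.35) ÷ 390,000.
The (1 − t) factor cancels: (EBIT − 107,000) × 390,000 = (EBIT − 652,000) × 790,000.
Solving, EBIT = (652,000·790,000 − 107,000·390,000) / (790,000 − 390,000) = 473,350,000,000 / 400,000 = 1,183,375.00.

$1,183,375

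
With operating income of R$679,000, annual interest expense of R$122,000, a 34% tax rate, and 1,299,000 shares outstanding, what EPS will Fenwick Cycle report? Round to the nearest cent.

Interest = R$122,000.00, so EBT = R$679,000 − R$122,000.00 = R$557,000.00.
Net income = R$557,000.00 × (1 − 0.34) = R$367,620.00.
Per share: R$367,620.00 / 1,299,000 shares = R$0.28.

R$0.28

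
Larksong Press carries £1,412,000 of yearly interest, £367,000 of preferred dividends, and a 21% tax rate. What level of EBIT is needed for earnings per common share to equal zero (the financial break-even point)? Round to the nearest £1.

Grossing the preferred dividend up to pre-tax terms: £367,000 / (1 − 0.21) = £464,556.96.
EPS = 0 when EBIT covers interest plus the pre-tax preferred burden: £1,412,000 + £464,556.96 = £1,876,556.96.

£1,876,557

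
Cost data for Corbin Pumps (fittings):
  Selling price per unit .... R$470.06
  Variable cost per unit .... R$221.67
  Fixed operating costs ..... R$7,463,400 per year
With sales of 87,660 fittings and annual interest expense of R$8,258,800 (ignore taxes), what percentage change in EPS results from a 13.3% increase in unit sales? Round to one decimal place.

At 87,660 units, contribution = 87,660 × R$248.39 = R$21,773,867.40.
EBIT = R$21,773,867.40 − R$7,463,400 = R$14,310,467.40.
Interest = R$8,258,800.00, so EBIT − I = R$6,051,667.40.
Degree of combined leverage = contribution ÷ (EBIT − I) = R$21,773,867.40 ÷ R$6,051,667.40 = 3.5980.
EPS therefore changes by 3.5980 × (+13.3%) = +47.9%.

+47.9%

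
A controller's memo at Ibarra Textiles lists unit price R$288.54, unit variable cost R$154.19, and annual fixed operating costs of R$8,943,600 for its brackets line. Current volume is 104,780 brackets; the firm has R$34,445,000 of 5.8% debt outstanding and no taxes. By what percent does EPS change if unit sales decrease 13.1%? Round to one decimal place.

At 104,780 units, contribution = 104,780 × R$134.35 = R$14,077,193.00.
Operating income = contribution − fixed costs = R$14,077,193.00 − R$8,943,600 = R$5,133,593.00.
After interest of R$1,997,810.00, pre-tax earnings = R$3,135,783.00.
DCL = total CM / (EBIT − I) = R$14,077,193.00 / R$3,135,783.00 = 4.4892.
EPS therefore changes by 4.4892 × (-13.1%) = -58.8%.

-58.8%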